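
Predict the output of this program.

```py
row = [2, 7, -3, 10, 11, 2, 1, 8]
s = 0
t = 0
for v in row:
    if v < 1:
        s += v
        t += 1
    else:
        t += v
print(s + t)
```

39

v=2: not <1; t=2
v=7: not <1; t=9
v=-3: <1, s = 0+(-3) = -3; t=10
v=10: not <1; t=20
v=11: not <1; t=31
v=2: not <1; t=33
v=1: not <1; t=34
v=8: not <1; t=42
s+t = (-3)+42 = 39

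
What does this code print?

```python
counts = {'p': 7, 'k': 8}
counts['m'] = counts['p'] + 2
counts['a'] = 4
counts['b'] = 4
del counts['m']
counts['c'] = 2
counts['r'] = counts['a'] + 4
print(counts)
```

{'p': 7, 'k': 8, 'a': 4, 'b': 4, 'c': 2, 'r': 8}

counts['m'] = counts['p']+2 = 9 → {'p': 7, 'k': 8, 'm': 9}
counts['a'] = 4 → {'p': 7, 'k': 8, 'm': 9, 'a': 4}
counts['b'] = 4 → {'p': 7, 'k': 8, 'm': 9, 'a': 4, 'b': 4}
del 'm' → {'p': 7, 'k': 8, 'a': 4, 'b': 4}
counts['c'] = 2 → {'p': 7, 'k': 8, 'a': 4, 'b': 4, 'c': 2}
counts['r'] = counts['a']+4 = 8 → {'p': 7, 'k': 8, 'a': 4, 'b': 4, 'c': 2, 'r': 8}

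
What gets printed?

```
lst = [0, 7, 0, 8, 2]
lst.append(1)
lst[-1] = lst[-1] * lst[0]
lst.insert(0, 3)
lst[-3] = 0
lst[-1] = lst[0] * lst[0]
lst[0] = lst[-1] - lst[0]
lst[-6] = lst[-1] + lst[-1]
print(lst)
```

append 1 → [0, 7, 0, 8, 2, 1]
lst[-1] = lst[-1]*lst[0] = 1*0 = 0 → [0, 7, 0, 8, 2, 0]
insert 3 at 0 → [3, 0, 7, 0, 8, 2, 0]
lst[-3] = 0 → [3, 0, 7, 0, 0, 2, 0]
lst[-1] = lst[0]*lst[0] = 3*3 = 9 → [3, 0, 7, 0, 0, 2, 9]
lst[0] = lst[-1]-lst[0] = 9-3 = 6 → [6, 0, 7, 0, 0, 2, 9]
lst[-6] = lst[-1]+lst[-1] = 9+9 = 18 → [6, 18, 7, 0, 0, 2, 9]

[6, 18, 7, 0, 0, 2, 9]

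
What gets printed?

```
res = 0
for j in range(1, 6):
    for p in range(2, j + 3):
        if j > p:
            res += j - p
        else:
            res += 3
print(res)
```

j=1,p=2: not 1>2, res = 0+3 = 3
j=1,p=3: not 1>3, res = 3+3 = 6
j=2,p=2: not 2>2, res = 6+3 = 9
j=2,p=3: not 2>3, res = 9+3 = 12
j=2,p=4: not 2>4, res = 12+3 = 15
j=3,p=2: 3>2, res = 15+1 = 16
j=3,p=3: not 3>3, res = 16+3 = 19
j=3,p=4: not 3>4, res = 19+3 = 22
j=3,p=5: not 3>5, res = 22+3 = 25
j=4,p=2: 4>2, res = 25+2 = 27
j=4,p=3: 4>3, res = 27+1 = 28
j=4,p=4: not 4>4, res = 28+3 = 31
j=4,p=5: not 4>5, res = 31+3 = 34
j=4,p=6: not 4>6, res = 34+3 = 37
j=5,p=2: 5>2, res = 37+3 = 40
j=5,p=3: 5>3, res = 40+2 = 42
j=5,p=4: 5>4, res = 42+1 = 43
j=5,p=5: not 5>5, res = 43+3 = 46
j=5,p=6: not 5>6, res = 46+3 = 49
j=5,p=7: not 5>7, res = 49+3 = 52

52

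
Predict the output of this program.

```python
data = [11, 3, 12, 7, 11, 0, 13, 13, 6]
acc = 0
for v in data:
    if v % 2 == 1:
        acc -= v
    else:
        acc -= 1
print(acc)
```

-61

v=11: odd, acc = 0-11 = -11
v=3: odd, acc = (-11)-3 = -14
v=12: not odd, acc = (-14)-1 = -15
v=7: odd, acc = (-15)-7 = -22
v=11: odd, acc = (-22)-11 = -33
v=0: not odd, acc = (-33)-1 = -34
v=13: odd, acc = (-34)-13 = -47
v=13: odd, acc = (-47)-13 = -60
v=6: not odd, acc = (-60)-1 = -61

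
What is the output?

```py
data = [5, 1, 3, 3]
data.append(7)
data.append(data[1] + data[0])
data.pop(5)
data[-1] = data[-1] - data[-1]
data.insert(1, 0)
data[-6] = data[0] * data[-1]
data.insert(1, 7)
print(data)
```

[0, 7, 0, 1, 3, 3, 0]

append 7 → [5, 1, 3, 3, 7]
append data[1]+data[0] = 1+5 = 6 → [5, 1, 3, 3, 7, 6]
pop(5) removes 6 → [5, 1, 3, 3, 7]
data[-1] = data[-1]-data[-1] = 7-7 = 0 → [5, 1, 3, 3, 0]
insert 0 at 1 → [5, 0, 1, 3, 3, 0]
data[-6] = data[0]*data[-1] = 5*0 = 0 → [0, 0, 1, 3, 3, 0]
insert 7 at 1 → [0, 7, 0, 1, 3, 3, 0]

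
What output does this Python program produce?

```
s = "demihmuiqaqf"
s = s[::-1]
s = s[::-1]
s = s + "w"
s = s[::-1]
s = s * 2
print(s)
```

reverse → 'fqaqiumhimed'
reverse → 'demihmuiqaqf'
+ 'w' → 'demihmuiqaqfw'
reverse → 'wfqaqiumhimed'
repeat ×2 → 'wfqaqiumhimedwfqaqiumhimed'

wfqaqiumhimedwfqaqiumhimed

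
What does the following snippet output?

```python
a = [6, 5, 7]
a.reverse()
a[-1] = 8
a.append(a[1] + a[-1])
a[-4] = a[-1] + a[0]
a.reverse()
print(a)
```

reverse → [7, 5, 6]
a[-1] = 8 → [7, 5, 8]
append a[1]+a[-1] = 5+8 = 13 → [7, 5, 8, 13]
a[-4] = a[-1]+a[0] = 13+7 = 20 → [20, 5, 8, 13]
reverse → [13, 8, 5, 20]

[13, 8, 5, 20]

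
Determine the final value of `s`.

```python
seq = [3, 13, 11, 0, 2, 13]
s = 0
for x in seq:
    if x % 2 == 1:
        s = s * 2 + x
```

111

x=3: odd, s = 0*2+3 = 3
x=13: odd, s = 3*2+13 = 19
x=11: odd, s = 19*2+11 = 49
x=0: not odd
x=2: not odd
x=13: odd, s = 49*2+13 = 111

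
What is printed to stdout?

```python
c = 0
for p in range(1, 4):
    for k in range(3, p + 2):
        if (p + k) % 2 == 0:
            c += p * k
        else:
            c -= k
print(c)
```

p=2,k=3: odd sum, c = 0-3 = -3
p=3,k=3: even sum, c = (-3)+9 = 6
p=3,k=4: odd sum, c = 6-4 = 2

2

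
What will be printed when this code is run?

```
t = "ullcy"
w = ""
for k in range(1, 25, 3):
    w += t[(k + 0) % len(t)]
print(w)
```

k=1: add t[1]='l' → 'l'
k=4: add t[4]='y' → 'ly'
k=7: add t[2]='l' → 'lyl'
k=10: add t[0]='u' → 'lylu'
k=13: add t[3]='c' → 'lyluc'
k=16: add t[1]='l' → 'lylucl'
k=19: add t[4]='y' → 'lylucly'
k=22: add t[2]='l' → 'lyluclyl'

lyluclyl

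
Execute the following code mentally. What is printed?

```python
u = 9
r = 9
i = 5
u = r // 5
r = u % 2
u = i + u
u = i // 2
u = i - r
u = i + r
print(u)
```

6

u = 9//5 = 1
r = 1%2 = 1
u = 5+1 = 6
u = 5//2 = 2
u = 5-1 = 4
u = 5+1 = 6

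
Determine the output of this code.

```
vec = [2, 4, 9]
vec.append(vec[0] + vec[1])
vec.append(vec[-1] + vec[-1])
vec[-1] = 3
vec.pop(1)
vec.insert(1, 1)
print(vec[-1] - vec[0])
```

1

append vec[0]+vec[1] = 2+4 = 6 → [2, 4, 9, 6]
append vec[-1]+vec[-1] = 6+6 = 12 → [2, 4, 9, 6, 12]
vec[-1] = 3 → [2, 4, 9, 6, 3]
pop(1) removes 4 → [2, 9, 6, 3]
insert 1 at 1 → [2, 1, 9, 6, 3]
vec[-1]-vec[0] = 3-2 = 1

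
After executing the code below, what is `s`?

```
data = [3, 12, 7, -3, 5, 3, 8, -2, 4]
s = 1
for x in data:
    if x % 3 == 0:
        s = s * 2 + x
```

x=3: %3==0, s = 1*2+3 = 5
x=12: %3==0, s = 5*2+12 = 22
x=7: not %3==0
x=-3: %3==0, s = 22*2+(-3) = 41
x=5: not %3==0
x=3: %3==0, s = 41*2+3 = 85
x=8: not %3==0
x=-2: not %3==0
x=4: not %3==0

85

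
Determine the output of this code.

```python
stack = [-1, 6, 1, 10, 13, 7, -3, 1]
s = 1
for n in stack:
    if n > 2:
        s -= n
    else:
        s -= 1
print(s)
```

n=-1: not >2, s = 1-1 = 0
n=6: >2, s = 0-6 = -6
n=1: not >2, s = (-6)-1 = -7
n=10: >2, s = (-7)-10 = -17
n=13: >2, s = (-17)-13 = -30
n=7: >2, s = (-30)-7 = -37
n=-3: not >2, s = (-37)-1 = -38
n=1: not >2, s = (-38)-1 = -39

-39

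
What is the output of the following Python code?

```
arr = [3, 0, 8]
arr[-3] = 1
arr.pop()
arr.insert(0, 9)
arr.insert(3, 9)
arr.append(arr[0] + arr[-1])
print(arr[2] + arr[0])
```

9

arr[-3] = 1 → [1, 0, 8]
pop() removes 8 → [1, 0]
insert 9 at 0 → [9, 1, 0]
insert 9 at 3 → [9, 1, 0, 9]
append arr[0]+arr[-1] = 9+9 = 18 → [9, 1, 0, 9, 18]
arr[2]+arr[0] = 0+9 = 9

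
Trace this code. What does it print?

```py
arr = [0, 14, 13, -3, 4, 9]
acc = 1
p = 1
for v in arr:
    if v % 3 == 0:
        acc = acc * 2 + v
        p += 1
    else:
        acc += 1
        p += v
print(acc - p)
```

v=0: %3==0, acc = 1*2+0 = 2; p=2
v=14: not %3==0, acc = 2+1 = 3; p=16
v=13: not %3==0, acc = 3+1 = 4; p=29
v=-3: %3==0, acc = 4*2+(-3) = 5; p=30
v=4: not %3==0, acc = 5+1 = 6; p=34
v=9: %3==0, acc = 6*2+9 = 21; p=35
acc-p = 21-35 = -14

-14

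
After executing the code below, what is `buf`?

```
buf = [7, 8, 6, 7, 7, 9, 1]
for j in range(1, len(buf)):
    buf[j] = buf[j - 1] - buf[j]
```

j=1: buf[1] = 7-8 = -1 → [7, -1, 6, 7, 7, 9, 1]
j=2: buf[2] = (-1)-6 = -7 → [7, -1, -7, 7, 7, 9, 1]
j=3: buf[3] = (-7)-7 = -14 → [7, -1, -7, -14, 7, 9, 1]
j=4: buf[4] = (-14)-7 = -21 → [7, -1, -7, -14, -21, 9, 1]
j=5: buf[5] = (-21)-9 = -30 → [7, -1, -7, -14, -21, -30, 1]
j=6: buf[6] = (-30)-1 = -31 → [7, -1, -7, -14, -21, -30, -31]

[7, -1, -7, -14, -21, -30, -31]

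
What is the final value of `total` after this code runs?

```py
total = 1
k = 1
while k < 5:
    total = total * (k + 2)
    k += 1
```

k=1: total = 1*3 = 3
k=2: total = 3*4 = 12
k=3: total = 12*5 = 60
k=4: total = 60*6 = 360

360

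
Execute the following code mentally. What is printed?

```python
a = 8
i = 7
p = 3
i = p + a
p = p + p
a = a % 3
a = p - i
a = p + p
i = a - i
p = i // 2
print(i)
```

i = 3+8 = 11
p = 3+3 = 6
a = 8%3 = 2
a = 6-11 = -5
a = 6+6 = 12
i = 12-11 = 1
p = 1//2 = 0

1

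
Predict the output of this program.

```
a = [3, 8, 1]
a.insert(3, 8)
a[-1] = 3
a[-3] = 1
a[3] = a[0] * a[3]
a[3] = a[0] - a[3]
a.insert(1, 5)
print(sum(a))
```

4

insert 8 at 3 → [3, 8, 1, 8]
a[-1] = 3 → [3, 8, 1, 3]
a[-3] = 1 → [3, 1, 1, 3]
a[3] = a[0]*a[3] = 3*3 = 9 → [3, 1, 1, 9]
a[3] = a[0]-a[3] = 3-9 = -6 → [3, 1, 1, -6]
insert 5 at 1 → [3, 5, 1, 1, -6]
sum = 4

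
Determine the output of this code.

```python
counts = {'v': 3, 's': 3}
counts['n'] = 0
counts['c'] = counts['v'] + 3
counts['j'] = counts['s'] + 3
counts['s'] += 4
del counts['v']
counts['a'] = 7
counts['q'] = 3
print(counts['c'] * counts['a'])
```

42

counts['n'] = 0 → {'v': 3, 's': 3, 'n': 0}
counts['c'] = counts['v']+3 = 6 → {'v': 3, 's': 3, 'n': 0, 'c': 6}
counts['j'] = counts['s']+3 = 6 → {'v': 3, 's': 3, 'n': 0, 'c': 6, 'j': 6}
counts['s'] = 3+4 = 7 → {'v': 3, 's': 7, 'n': 0, 'c': 6, 'j': 6}
del 'v' → {'s': 7, 'n': 0, 'c': 6, 'j': 6}
counts['a'] = 7 → {'s': 7, 'n': 0, 'c': 6, 'j': 6, 'a': 7}
counts['q'] = 3 → {'s': 7, 'n': 0, 'c': 6, 'j': 6, 'a': 7, 'q': 3}
counts['c']*counts['a'] = 6*7 = 42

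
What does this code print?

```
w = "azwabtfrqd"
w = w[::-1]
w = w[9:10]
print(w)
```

reverse → 'dqrftbawza'
slice [9:10] → 'a'

a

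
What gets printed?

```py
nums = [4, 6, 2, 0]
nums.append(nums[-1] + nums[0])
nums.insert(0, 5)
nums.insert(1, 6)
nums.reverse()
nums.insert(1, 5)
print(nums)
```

[4, 5, 0, 2, 6, 4, 6, 5]

append nums[-1]+nums[0] = 0+4 = 4 → [4, 6, 2, 0, 4]
insert 5 at 0 → [5, 4, 6, 2, 0, 4]
insert 6 at 1 → [5, 6, 4, 6, 2, 0, 4]
reverse → [4, 0, 2, 6, 4, 6, 5]
insert 5 at 1 → [4, 5, 0, 2, 6, 4, 6, 5]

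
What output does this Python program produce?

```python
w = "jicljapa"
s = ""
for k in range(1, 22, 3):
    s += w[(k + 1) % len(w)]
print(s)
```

cajlpij

k=1: add w[2]='c' → 'c'
k=4: add w[5]='a' → 'ca'
k=7: add w[0]='j' → 'caj'
k=10: add w[3]='l' → 'cajl'
k=13: add w[6]='p' → 'cajlp'
k=16: add w[1]='i' → 'cajlpi'
k=19: add w[4]='j' → 'cajlpij'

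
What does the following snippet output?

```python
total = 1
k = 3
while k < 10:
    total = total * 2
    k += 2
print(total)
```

k=3: total = 1*2 = 2
k=5: total = 2*2 = 4
k=7: total = 4*2 = 8
k=9: total = 8*2 = 16

16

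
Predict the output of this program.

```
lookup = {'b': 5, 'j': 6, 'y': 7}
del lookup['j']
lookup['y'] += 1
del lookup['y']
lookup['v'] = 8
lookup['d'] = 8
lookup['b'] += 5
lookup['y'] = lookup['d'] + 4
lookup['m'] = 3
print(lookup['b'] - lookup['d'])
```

2

del 'j' → {'b': 5, 'y': 7}
lookup['y'] = 7+1 = 8 → {'b': 5, 'y': 8}
del 'y' → {'b': 5}
lookup['v'] = 8 → {'b': 5, 'v': 8}
lookup['d'] = 8 → {'b': 5, 'v': 8, 'd': 8}
lookup['b'] = 5+5 = 10 → {'b': 10, 'v': 8, 'd': 8}
lookup['y'] = lookup['d']+4 = 12 → {'b': 10, 'v': 8, 'd': 8, 'y': 12}
lookup['m'] = 3 → {'b': 10, 'v': 8, 'd': 8, 'y': 12, 'm': 3}
lookup['b']-lookup['d'] = 10-8 = 2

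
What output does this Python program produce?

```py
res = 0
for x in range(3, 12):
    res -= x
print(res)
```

x=3: res = 0-3 = -3
x=4: res = (-3)-4 = -7
x=5: res = (-7)-5 = -12
x=6: res = (-12)-6 = -18
x=7: res = (-18)-7 = -25
x=8: res = (-25)-8 = -33
x=9: res = (-33)-9 = -42
x=10: res = (-42)-10 = -52
x=11: res = (-52)-11 = -63

-63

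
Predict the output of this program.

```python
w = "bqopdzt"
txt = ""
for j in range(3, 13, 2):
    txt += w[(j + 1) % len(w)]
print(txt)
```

j=3: add w[4]='d' → 'd'
j=5: add w[6]='t' → 'dt'
j=7: add w[1]='q' → 'dtq'
j=9: add w[3]='p' → 'dtqp'
j=11: add w[5]='z' → 'dtqpz'

dtqpz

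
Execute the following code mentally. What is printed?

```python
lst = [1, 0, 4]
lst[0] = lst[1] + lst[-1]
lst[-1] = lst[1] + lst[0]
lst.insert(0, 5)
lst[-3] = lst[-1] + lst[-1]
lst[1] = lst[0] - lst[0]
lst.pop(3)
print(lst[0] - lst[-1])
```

lst[0] = lst[1]+lst[-1] = 0+4 = 4 → [4, 0, 4]
lst[-1] = lst[1]+lst[0] = 0+4 = 4 → [4, 0, 4]
insert 5 at 0 → [5, 4, 0, 4]
lst[-3] = lst[-1]+lst[-1] = 4+4 = 8 → [5, 8, 0, 4]
lst[1] = lst[0]-lst[0] = 5-5 = 0 → [5, 0, 0, 4]
pop(3) removes 4 → [5, 0, 0]
lst[0]-lst[-1] = 5-0 = 5

5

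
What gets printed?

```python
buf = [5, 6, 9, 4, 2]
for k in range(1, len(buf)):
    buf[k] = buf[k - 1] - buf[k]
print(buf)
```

k=1: buf[1] = 5-6 = -1 → [5, -1, 9, 4, 2]
k=2: buf[2] = (-1)-9 = -10 → [5, -1, -10, 4, 2]
k=3: buf[3] = (-10)-4 = -14 → [5, -1, -10, -14, 2]
k=4: buf[4] = (-14)-2 = -16 → [5, -1, -10, -14, -16]

[5, -1, -10, -14, -16]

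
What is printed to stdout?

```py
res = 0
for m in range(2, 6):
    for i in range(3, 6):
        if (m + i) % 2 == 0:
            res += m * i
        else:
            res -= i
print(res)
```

64

m=2,i=3: odd sum, res = 0-3 = -3
m=2,i=4: even sum, res = (-3)+8 = 5
m=2,i=5: odd sum, res = 5-5 = 0
m=3,i=3: even sum, res = 0+9 = 9
m=3,i=4: odd sum, res = 9-4 = 5
m=3,i=5: even sum, res = 5+15 = 20
m=4,i=3: odd sum, res = 20-3 = 17
m=4,i=4: even sum, res = 17+16 = 33
m=4,i=5: odd sum, res = 33-5 = 28
m=5,i=3: even sum, res = 28+15 = 43
m=5,i=4: odd sum, res = 43-4 = 39
m=5,i=5: even sum, res = 39+25 = 64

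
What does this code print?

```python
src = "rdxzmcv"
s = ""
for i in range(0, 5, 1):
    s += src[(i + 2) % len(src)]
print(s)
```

xzmcv

i=0: add src[2]='x' → 'x'
i=1: add src[3]='z' → 'xz'
i=2: add src[4]='m' → 'xzm'
i=3: add src[5]='c' → 'xzmc'
i=4: add src[6]='v' → 'xzmcv'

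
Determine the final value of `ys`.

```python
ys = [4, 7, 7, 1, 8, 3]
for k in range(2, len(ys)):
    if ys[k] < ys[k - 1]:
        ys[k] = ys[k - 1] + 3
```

k=2: 7>=7, unchanged → [4, 7, 7, 1, 8, 3]
k=3: 1<7, ys[3] = 7+3 = 10 → [4, 7, 7, 10, 8, 3]
k=4: 8<10, ys[4] = 10+3 = 13 → [4, 7, 7, 10, 13, 3]
k=5: 3<13, ys[5] = 13+3 = 16 → [4, 7, 7, 10, 13, 16]

[4, 7, 7, 10, 13, 16]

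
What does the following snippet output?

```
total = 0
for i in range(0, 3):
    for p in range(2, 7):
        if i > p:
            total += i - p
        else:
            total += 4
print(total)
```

60

i=0,p=2: not 0>2, total = 0+4 = 4
i=0,p=3: not 0>3, total = 4+4 = 8
i=0,p=4: not 0>4, total = 8+4 = 12
i=0,p=5: not 0>5, total = 12+4 = 16
i=0,p=6: not 0>6, total = 16+4 = 20
i=1,p=2: not 1>2, total = 20+4 = 24
i=1,p=3: not 1>3, total = 24+4 = 28
i=1,p=4: not 1>4, total = 28+4 = 32
i=1,p=5: not 1>5, total = 32+4 = 36
i=1,p=6: not 1>6, total = 36+4 = 40
i=2,p=2: not 2>2, total = 40+4 = 44
i=2,p=3: not 2>3, total = 44+4 = 48
i=2,p=4: not 2>4, total = 48+4 = 52
i=2,p=5: not 2>5, total = 52+4 = 56
i=2,p=6: not 2>6, total = 56+4 = 60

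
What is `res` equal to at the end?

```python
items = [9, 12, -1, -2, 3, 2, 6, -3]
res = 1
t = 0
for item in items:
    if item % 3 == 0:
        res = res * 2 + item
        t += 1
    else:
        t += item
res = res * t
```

1172

item=9: %3==0, res = 1*2+9 = 11; t=1
item=12: %3==0, res = 11*2+12 = 34; t=2
item=-1: not %3==0; t=1
item=-2: not %3==0; t=-1
item=3: %3==0, res = 34*2+3 = 71; t=0
item=2: not %3==0; t=2
item=6: %3==0, res = 71*2+6 = 148; t=3
item=-3: %3==0, res = 148*2+(-3) = 293; t=4
res*t = 293*4 = 1172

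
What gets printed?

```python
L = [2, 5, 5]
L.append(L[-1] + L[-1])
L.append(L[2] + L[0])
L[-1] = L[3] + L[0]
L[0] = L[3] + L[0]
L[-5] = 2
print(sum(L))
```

34

append L[-1]+L[-1] = 5+5 = 10 → [2, 5, 5, 10]
append L[2]+L[0] = 5+2 = 7 → [2, 5, 5, 10, 7]
L[-1] = L[3]+L[0] = 10+2 = 12 → [2, 5, 5, 10, 12]
L[0] = L[3]+L[0] = 10+2 = 12 → [12, 5, 5, 10, 12]
L[-5] = 2 → [2, 5, 5, 10, 12]
sum = 34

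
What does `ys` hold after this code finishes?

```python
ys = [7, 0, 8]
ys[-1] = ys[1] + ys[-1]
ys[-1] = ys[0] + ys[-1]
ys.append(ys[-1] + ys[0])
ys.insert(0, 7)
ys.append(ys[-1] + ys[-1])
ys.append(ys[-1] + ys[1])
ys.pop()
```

ys[-1] = ys[1]+ys[-1] = 0+8 = 8 → [7, 0, 8]
ys[-1] = ys[0]+ys[-1] = 7+8 = 15 → [7, 0, 15]
append ys[-1]+ys[0] = 15+7 = 22 → [7, 0, 15, 22]
insert 7 at 0 → [7, 7, 0, 15, 22]
append ys[-1]+ys[-1] = 22+22 = 44 → [7, 7, 0, 15, 22, 44]
append ys[-1]+ys[1] = 44+7 = 51 → [7, 7, 0, 15, 22, 44, 51]
pop() removes 51 → [7, 7, 0, 15, 22, 44]

[7, 7, 0, 15, 22, 44]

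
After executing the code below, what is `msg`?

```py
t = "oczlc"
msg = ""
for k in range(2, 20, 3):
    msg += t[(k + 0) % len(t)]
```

k=2: add t[2]='z' → 'z'
k=5: add t[0]='o' → 'zo'
k=8: add t[3]='l' → 'zol'
k=11: add t[1]='c' → 'zolc'
k=14: add t[4]='c' → 'zolcc'
k=17: add t[2]='z' → 'zolccz'

'zolccz'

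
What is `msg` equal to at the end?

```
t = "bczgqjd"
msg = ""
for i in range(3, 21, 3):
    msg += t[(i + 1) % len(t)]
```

i=3: add t[4]='q' → 'q'
i=6: add t[0]='b' → 'qb'
i=9: add t[3]='g' → 'qbg'
i=12: add t[6]='d' → 'qbgd'
i=15: add t[2]='z' → 'qbgdz'
i=18: add t[5]='j' → 'qbgdzj'

'qbgdzj'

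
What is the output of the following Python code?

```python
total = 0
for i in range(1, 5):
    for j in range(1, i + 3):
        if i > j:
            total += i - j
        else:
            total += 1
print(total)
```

i=1,j=1: not 1>1, total = 0+1 = 1
i=1,j=2: not 1>2, total = 1+1 = 2
i=1,j=3: not 1>3, total = 2+1 = 3
i=2,j=1: 2>1, total = 3+1 = 4
i=2,j=2: not 2>2, total = 4+1 = 5
i=2,j=3: not 2>3, total = 5+1 = 6
i=2,j=4: not 2>4, total = 6+1 = 7
i=3,j=1: 3>1, total = 7+2 = 9
i=3,j=2: 3>2, total = 9+1 = 10
i=3,j=3: not 3>3, total = 10+1 = 11
i=3,j=4: not 3>4, total = 11+1 = 12
i=3,j=5: not 3>5, total = 12+1 = 13
i=4,j=1: 4>1, total = 13+3 = 16
i=4,j=2: 4>2, total = 16+2 = 18
i=4,j=3: 4>3, total = 18+1 = 19
i=4,j=4: not 4>4, total = 19+1 = 20
i=4,j=5: not 4>5, total = 20+1 = 21
i=4,j=6: not 4>6, total = 21+1 = 22

22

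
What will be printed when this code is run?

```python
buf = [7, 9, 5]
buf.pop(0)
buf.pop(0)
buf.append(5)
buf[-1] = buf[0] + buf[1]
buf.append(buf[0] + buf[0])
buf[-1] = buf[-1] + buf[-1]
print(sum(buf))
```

35

pop(0) removes 7 → [9, 5]
pop(0) removes 9 → [5]
append 5 → [5, 5]
buf[-1] = buf[0]+buf[1] = 5+5 = 10 → [5, 10]
append buf[0]+buf[0] = 5+5 = 10 → [5, 10, 10]
buf[-1] = buf[-1]+buf[-1] = 10+10 = 20 → [5, 10, 20]
sum = 35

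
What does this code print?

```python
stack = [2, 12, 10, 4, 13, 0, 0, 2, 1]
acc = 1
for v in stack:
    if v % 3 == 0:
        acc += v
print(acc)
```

v=2: not %3==0
v=12: %3==0, acc = 1+12 = 13
v=10: not %3==0
v=4: not %3==0
v=13: not %3==0
v=0: %3==0, acc = 13+0 = 13
v=0: %3==0, acc = 13+0 = 13
v=2: not %3==0
v=1: not %3==0

13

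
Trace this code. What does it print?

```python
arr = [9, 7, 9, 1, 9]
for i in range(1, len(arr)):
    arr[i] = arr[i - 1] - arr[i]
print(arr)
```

i=1: arr[1] = 9-7 = 2 → [9, 2, 9, 1, 9]
i=2: arr[2] = 2-9 = -7 → [9, 2, -7, 1, 9]
i=3: arr[3] = (-7)-1 = -8 → [9, 2, -7, -8, 9]
i=4: arr[4] = (-8)-9 = -17 → [9, 2, -7, -8, -17]

[9, 2, -7, -8, -17]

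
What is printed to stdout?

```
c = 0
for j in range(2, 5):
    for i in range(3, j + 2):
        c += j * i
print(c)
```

j=2,i=3: c = 0+6 = 6
j=3,i=3: c = 6+9 = 15
j=3,i=4: c = 15+12 = 27
j=4,i=3: c = 27+12 = 39
j=4,i=4: c = 39+16 = 55
j=4,i=5: c = 55+20 = 75

75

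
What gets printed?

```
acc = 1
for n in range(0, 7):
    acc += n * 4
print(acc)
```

n=0: acc = 1+0*4 = 1
n=1: acc = 1+1*4 = 5
n=2: acc = 5+2*4 = 13
n=3: acc = 13+3*4 = 25
n=4: acc = 25+4*4 = 41
n=5: acc = 41+5*4 = 61
n=6: acc = 61+6*4 = 85

85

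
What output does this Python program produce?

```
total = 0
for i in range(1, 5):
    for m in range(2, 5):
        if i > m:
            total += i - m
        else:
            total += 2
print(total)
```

i=1,m=2: not 1>2, total = 0+2 = 2
i=1,m=3: not 1>3, total = 2+2 = 4
i=1,m=4: not 1>4, total = 4+2 = 6
i=2,m=2: not 2>2, total = 6+2 = 8
i=2,m=3: not 2>3, total = 8+2 = 10
i=2,m=4: not 2>4, total = 10+2 = 12
i=3,m=2: 3>2, total = 12+1 = 13
i=3,m=3: not 3>3, total = 13+2 = 15
i=3,m=4: not 3>4, total = 15+2 = 17
i=4,m=2: 4>2, total = 17+2 = 19
i=4,m=3: 4>3, total = 19+1 = 20
i=4,m=4: not 4>4, total = 20+2 = 22

22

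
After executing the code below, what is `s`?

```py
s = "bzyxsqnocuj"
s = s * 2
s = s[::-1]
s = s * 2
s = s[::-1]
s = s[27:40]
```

repeat ×2 → 'bzyxsqnocujbzyxsqnocuj'
reverse → 'juconqsxyzbjuconqsxyzb'
repeat ×2 → 'juconqsxyzbjuconqsxyzbjuconqsxyzbjuconqsxyzb'
reverse → 'bzyxsqnocujbzyxsqnocujbzyxsqnocujbzyxsqnocuj'
slice [27:40] → 'qnocujbzyxsqn'

'qnocujbzyxsqn'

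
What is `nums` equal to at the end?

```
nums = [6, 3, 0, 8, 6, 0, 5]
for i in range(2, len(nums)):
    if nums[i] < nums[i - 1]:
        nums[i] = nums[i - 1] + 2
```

i=2: 0<3, nums[2] = 3+2 = 5 → [6, 3, 5, 8, 6, 0, 5]
i=3: 8>=5, unchanged → [6, 3, 5, 8, 6, 0, 5]
i=4: 6<8, nums[4] = 8+2 = 10 → [6, 3, 5, 8, 10, 0, 5]
i=5: 0<10, nums[5] = 10+2 = 12 → [6, 3, 5, 8, 10, 12, 5]
i=6: 5<12, nums[6] = 12+2 = 14 → [6, 3, 5, 8, 10, 12, 14]

[6, 3, 5, 8, 10, 12, 14]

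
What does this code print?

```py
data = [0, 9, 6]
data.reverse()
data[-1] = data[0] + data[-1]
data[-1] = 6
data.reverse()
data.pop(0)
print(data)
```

reverse → [6, 9, 0]
data[-1] = data[0]+data[-1] = 6+0 = 6 → [6, 9, 6]
data[-1] = 6 → [6, 9, 6]
reverse → [6, 9, 6]
pop(0) removes 6 → [9, 6]

[9, 6]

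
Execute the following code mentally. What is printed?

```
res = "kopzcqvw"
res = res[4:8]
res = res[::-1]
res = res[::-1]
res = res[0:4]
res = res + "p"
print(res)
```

cqvwp

slice [4:8] → 'cqvw'
reverse → 'wvqc'
reverse → 'cqvw'
slice [0:4] → 'cqvw'
+ 'p' → 'cqvwp'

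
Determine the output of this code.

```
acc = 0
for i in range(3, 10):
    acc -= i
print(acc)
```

i=3: acc = 0-3 = -3
i=4: acc = (-3)-4 = -7
i=5: acc = (-7)-5 = -12
i=6: acc = (-12)-6 = -18
i=7: acc = (-18)-7 = -25
i=8: acc = (-25)-8 = -33
i=9: acc = (-33)-9 = -42

-42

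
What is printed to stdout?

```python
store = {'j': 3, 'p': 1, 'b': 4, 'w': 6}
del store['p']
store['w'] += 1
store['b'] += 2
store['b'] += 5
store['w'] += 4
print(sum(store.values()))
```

del 'p' → {'j': 3, 'b': 4, 'w': 6}
store['w'] = 6+1 = 7 → {'j': 3, 'b': 4, 'w': 7}
store['b'] = 4+2 = 6 → {'j': 3, 'b': 6, 'w': 7}
store['b'] = 6+5 = 11 → {'j': 3, 'b': 11, 'w': 7}
store['w'] = 7+4 = 11 → {'j': 3, 'b': 11, 'w': 11}
sum of values = 25

25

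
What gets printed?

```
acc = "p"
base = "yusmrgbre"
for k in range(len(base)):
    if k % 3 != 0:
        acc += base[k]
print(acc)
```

pusrgre

k=0: skip
k=1: add 'u' → 'pu'
k=2: add 's' → 'pus'
k=3: skip
k=4: add 'r' → 'pusr'
k=5: add 'g' → 'pusrg'
k=6: skip
k=7: add 'r' → 'pusrgr'
k=8: add 'e' → 'pusrgre'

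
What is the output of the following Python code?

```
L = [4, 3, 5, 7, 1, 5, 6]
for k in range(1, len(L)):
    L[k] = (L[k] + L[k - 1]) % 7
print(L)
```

[4, 0, 5, 5, 6, 4, 3]

k=1: L[1] = (3+4)%7 = 0 → [4, 0, 5, 7, 1, 5, 6]
k=2: L[2] = (5+0)%7 = 5 → [4, 0, 5, 7, 1, 5, 6]
k=3: L[3] = (7+5)%7 = 5 → [4, 0, 5, 5, 1, 5, 6]
k=4: L[4] = (1+5)%7 = 6 → [4, 0, 5, 5, 6, 5, 6]
k=5: L[5] = (5+6)%7 = 4 → [4, 0, 5, 5, 6, 4, 6]
k=6: L[6] = (6+4)%7 = 3 → [4, 0, 5, 5, 6, 4, 3]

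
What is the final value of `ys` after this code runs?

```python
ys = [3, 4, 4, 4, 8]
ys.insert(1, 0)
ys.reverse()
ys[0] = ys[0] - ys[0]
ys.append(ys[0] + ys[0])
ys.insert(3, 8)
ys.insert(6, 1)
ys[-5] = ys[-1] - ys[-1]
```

insert 0 at 1 → [3, 0, 4, 4, 4, 8]
reverse → [8, 4, 4, 4, 0, 3]
ys[0] = ys[0]-ys[0] = 8-8 = 0 → [0, 4, 4, 4, 0, 3]
append ys[0]+ys[0] = 0+0 = 0 → [0, 4, 4, 4, 0, 3, 0]
insert 8 at 3 → [0, 4, 4, 8, 4, 0, 3, 0]
insert 1 at 6 → [0, 4, 4, 8, 4, 0, 1, 3, 0]
ys[-5] = ys[-1]-ys[-1] = 0-0 = 0 → [0, 4, 4, 8, 0, 0, 1, 3, 0]

[0, 4, 4, 8, 0, 0, 1, 3, 0]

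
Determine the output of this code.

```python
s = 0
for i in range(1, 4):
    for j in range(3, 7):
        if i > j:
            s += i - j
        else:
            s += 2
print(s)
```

24

i=1,j=3: not 1>3, s = 0+2 = 2
i=1,j=4: not 1>4, s = 2+2 = 4
i=1,j=5: not 1>5, s = 4+2 = 6
i=1,j=6: not 1>6, s = 6+2 = 8
i=2,j=3: not 2>3, s = 8+2 = 10
i=2,j=4: not 2>4, s = 10+2 = 12
i=2,j=5: not 2>5, s = 12+2 = 14
i=2,j=6: not 2>6, s = 14+2 = 16
i=3,j=3: not 3>3, s = 16+2 = 18
i=3,j=4: not 3>4, s = 18+2 = 20
i=3,j=5: not 3>5, s = 20+2 = 22
i=3,j=6: not 3>6, s = 22+2 = 24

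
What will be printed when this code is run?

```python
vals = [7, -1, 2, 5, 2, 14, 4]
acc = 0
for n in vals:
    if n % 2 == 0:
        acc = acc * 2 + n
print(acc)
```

n=7: not even
n=-1: not even
n=2: even, acc = 0*2+2 = 2
n=5: not even
n=2: even, acc = 2*2+2 = 6
n=14: even, acc = 6*2+14 = 26
n=4: even, acc = 26*2+4 = 56

56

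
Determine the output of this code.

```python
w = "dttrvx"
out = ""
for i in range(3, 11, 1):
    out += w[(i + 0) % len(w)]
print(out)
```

i=3: add w[3]='r' → 'r'
i=4: add w[4]='v' → 'rv'
i=5: add w[5]='x' → 'rvx'
i=6: add w[0]='d' → 'rvxd'
i=7: add w[1]='t' → 'rvxdt'
i=8: add w[2]='t' → 'rvxdtt'
i=9: add w[3]='r' → 'rvxdttr'
i=10: add w[4]='v' → 'rvxdttrv'

rvxdttrv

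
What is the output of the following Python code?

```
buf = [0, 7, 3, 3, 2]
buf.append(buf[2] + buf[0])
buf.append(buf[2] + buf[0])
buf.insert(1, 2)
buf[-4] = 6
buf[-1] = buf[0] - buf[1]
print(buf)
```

append buf[2]+buf[0] = 3+0 = 3 → [0, 7, 3, 3, 2, 3]
append buf[2]+buf[0] = 3+0 = 3 → [0, 7, 3, 3, 2, 3, 3]
insert 2 at 1 → [0, 2, 7, 3, 3, 2, 3, 3]
buf[-4] = 6 → [0, 2, 7, 3, 6, 2, 3, 3]
buf[-1] = buf[0]-buf[1] = 0-2 = -2 → [0, 2, 7, 3, 6, 2, 3, -2]

[0, 2, 7, 3, 6, 2, 3, -2]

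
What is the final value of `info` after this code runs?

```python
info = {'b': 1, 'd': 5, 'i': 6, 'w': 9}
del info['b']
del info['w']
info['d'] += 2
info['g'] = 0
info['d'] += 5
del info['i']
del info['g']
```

del 'b' → {'d': 5, 'i': 6, 'w': 9}
del 'w' → {'d': 5, 'i': 6}
info['d'] = 5+2 = 7 → {'d': 7, 'i': 6}
info['g'] = 0 → {'d': 7, 'i': 6, 'g': 0}
info['d'] = 7+5 = 12 → {'d': 12, 'i': 6, 'g': 0}
del 'i' → {'d': 12, 'g': 0}
del 'g' → {'d': 12}

{'d': 12}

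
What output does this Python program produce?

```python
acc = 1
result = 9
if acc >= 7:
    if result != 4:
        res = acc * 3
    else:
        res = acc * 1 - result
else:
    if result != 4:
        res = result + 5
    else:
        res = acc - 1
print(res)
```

acc=1, result=9
acc >= 7 is False; result != 4 is True
→ res = result + 5 = 14

14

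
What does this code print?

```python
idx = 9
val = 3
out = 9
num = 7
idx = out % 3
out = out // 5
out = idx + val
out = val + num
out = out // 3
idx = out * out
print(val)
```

3

idx = 9%3 = 0
out = 9//5 = 1
out = 0+3 = 3
out = 3+7 = 10
out = 10//3 = 3
idx = 3*3 = 9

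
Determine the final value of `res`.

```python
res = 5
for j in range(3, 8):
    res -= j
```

-20

j=3: res = 5-3 = 2
j=4: res = 2-4 = -2
j=5: res = (-2)-5 = -7
j=6: res = (-7)-6 = -13
j=7: res = (-13)-7 = -20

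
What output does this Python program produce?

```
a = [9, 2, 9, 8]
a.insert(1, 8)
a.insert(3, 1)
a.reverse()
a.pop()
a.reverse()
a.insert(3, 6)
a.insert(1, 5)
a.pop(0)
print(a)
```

[5, 2, 1, 6, 9, 8]

insert 8 at 1 → [9, 8, 2, 9, 8]
insert 1 at 3 → [9, 8, 2, 1, 9, 8]
reverse → [8, 9, 1, 2, 8, 9]
pop() removes 9 → [8, 9, 1, 2, 8]
reverse → [8, 2, 1, 9, 8]
insert 6 at 3 → [8, 2, 1, 6, 9, 8]
insert 5 at 1 → [8, 5, 2, 1, 6, 9, 8]
pop(0) removes 8 → [5, 2, 1, 6, 9, 8]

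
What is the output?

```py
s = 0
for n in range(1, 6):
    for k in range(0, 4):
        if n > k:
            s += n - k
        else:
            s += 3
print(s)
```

n=1,k=0: 1>0, s = 0+1 = 1
n=1,k=1: not 1>1, s = 1+3 = 4
n=1,k=2: not 1>2, s = 4+3 = 7
n=1,k=3: not 1>3, s = 7+3 = 10
n=2,k=0: 2>0, s = 10+2 = 12
n=2,k=1: 2>1, s = 12+1 = 13
n=2,k=2: not 2>2, s = 13+3 = 16
n=2,k=3: not 2>3, s = 16+3 = 19
n=3,k=0: 3>0, s = 19+3 = 22
n=3,k=1: 3>1, s = 22+2 = 24
n=3,k=2: 3>2, s = 24+1 = 25
n=3,k=3: not 3>3, s = 25+3 = 28
n=4,k=0: 4>0, s = 28+4 = 32
n=4,k=1: 4>1, s = 32+3 = 35
n=4,k=2: 4>2, s = 35+2 = 37
n=4,k=3: 4>3, s = 37+1 = 38
n=5,k=0: 5>0, s = 38+5 = 43
n=5,k=1: 5>1, s = 43+4 = 47
n=5,k=2: 5>2, s = 47+3 = 50
n=5,k=3: 5>3, s = 50+2 = 52

52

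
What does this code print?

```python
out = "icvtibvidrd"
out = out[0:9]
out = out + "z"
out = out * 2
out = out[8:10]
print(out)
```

slice [0:9] → 'icvtibvid'
+ 'z' → 'icvtibvidz'
repeat ×2 → 'icvtibvidzicvtibvidz'
slice [8:10] → 'dz'

dz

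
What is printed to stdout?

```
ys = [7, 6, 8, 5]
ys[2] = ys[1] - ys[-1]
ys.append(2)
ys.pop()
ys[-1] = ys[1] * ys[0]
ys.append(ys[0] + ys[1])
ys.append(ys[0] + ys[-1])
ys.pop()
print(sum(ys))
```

69

ys[2] = ys[1]-ys[-1] = 6-5 = 1 → [7, 6, 1, 5]
append 2 → [7, 6, 1, 5, 2]
pop() removes 2 → [7, 6, 1, 5]
ys[-1] = ys[1]*ys[0] = 6*7 = 42 → [7, 6, 1, 42]
append ys[0]+ys[1] = 7+6 = 13 → [7, 6, 1, 42, 13]
append ys[0]+ys[-1] = 7+13 = 20 → [7, 6, 1, 42, 13, 20]
pop() removes 20 → [7, 6, 1, 42, 13]
sum = 69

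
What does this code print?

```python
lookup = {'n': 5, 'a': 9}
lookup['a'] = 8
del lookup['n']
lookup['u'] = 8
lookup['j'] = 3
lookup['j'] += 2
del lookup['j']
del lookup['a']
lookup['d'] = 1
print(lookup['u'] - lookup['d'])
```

lookup['a'] = 8 → {'n': 5, 'a': 8}
del 'n' → {'a': 8}
lookup['u'] = 8 → {'a': 8, 'u': 8}
lookup['j'] = 3 → {'a': 8, 'u': 8, 'j': 3}
lookup['j'] = 3+2 = 5 → {'a': 8, 'u': 8, 'j': 5}
del 'j' → {'a': 8, 'u': 8}
del 'a' → {'u': 8}
lookup['d'] = 1 → {'u': 8, 'd': 1}
lookup['u']-lookup['d'] = 8-1 = 7

7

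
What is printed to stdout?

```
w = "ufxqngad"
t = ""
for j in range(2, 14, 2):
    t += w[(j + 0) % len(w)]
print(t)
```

xnauxn

j=2: add w[2]='x' → 'x'
j=4: add w[4]='n' → 'xn'
j=6: add w[6]='a' → 'xna'
j=8: add w[0]='u' → 'xnau'
j=10: add w[2]='x' → 'xnaux'
j=12: add w[4]='n' → 'xnauxn'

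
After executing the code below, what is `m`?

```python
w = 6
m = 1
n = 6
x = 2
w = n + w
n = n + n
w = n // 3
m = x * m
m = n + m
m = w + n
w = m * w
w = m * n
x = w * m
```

16

w = 6+6 = 12
n = 6+6 = 12
w = 12//3 = 4
m = 2*1 = 2
m = 12+2 = 14
m = 4+12 = 16
w = 16*4 = 64
w = 16*12 = 192
x = 192*16 = 3072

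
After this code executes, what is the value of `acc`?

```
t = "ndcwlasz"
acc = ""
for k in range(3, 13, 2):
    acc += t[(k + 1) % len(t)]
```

'lsncl'

k=3: add t[4]='l' → 'l'
k=5: add t[6]='s' → 'ls'
k=7: add t[0]='n' → 'lsn'
k=9: add t[2]='c' → 'lsnc'
k=11: add t[4]='l' → 'lsncl'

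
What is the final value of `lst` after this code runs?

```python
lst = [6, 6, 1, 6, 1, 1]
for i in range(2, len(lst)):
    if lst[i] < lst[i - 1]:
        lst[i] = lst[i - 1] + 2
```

i=2: 1<6, lst[2] = 6+2 = 8 → [6, 6, 8, 6, 1, 1]
i=3: 6<8, lst[3] = 8+2 = 10 → [6, 6, 8, 10, 1, 1]
i=4: 1<10, lst[4] = 10+2 = 12 → [6, 6, 8, 10, 12, 1]
i=5: 1<12, lst[5] = 12+2 = 14 → [6, 6, 8, 10, 12, 14]

[6, 6, 8, 10, 12, 14]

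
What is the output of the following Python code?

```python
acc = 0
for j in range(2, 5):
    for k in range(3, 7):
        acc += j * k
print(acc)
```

j=2,k=3: acc = 0+6 = 6
j=2,k=4: acc = 6+8 = 14
j=2,k=5: acc = 14+10 = 24
j=2,k=6: acc = 24+12 = 36
j=3,k=3: acc = 36+9 = 45
j=3,k=4: acc = 45+12 = 57
j=3,k=5: acc = 57+15 = 72
j=3,k=6: acc = 72+18 = 90
j=4,k=3: acc = 90+12 = 102
j=4,k=4: acc = 102+16 = 118
j=4,k=5: acc = 118+20 = 138
j=4,k=6: acc = 138+24 = 162

162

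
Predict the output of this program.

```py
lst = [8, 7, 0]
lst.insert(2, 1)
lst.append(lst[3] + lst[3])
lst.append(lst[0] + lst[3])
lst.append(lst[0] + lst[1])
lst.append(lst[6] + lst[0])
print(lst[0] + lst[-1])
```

31

insert 1 at 2 → [8, 7, 1, 0]
append lst[3]+lst[3] = 0+0 = 0 → [8, 7, 1, 0, 0]
append lst[0]+lst[3] = 8+0 = 8 → [8, 7, 1, 0, 0, 8]
append lst[0]+lst[1] = 8+7 = 15 → [8, 7, 1, 0, 0, 8, 15]
append lst[6]+lst[0] = 15+8 = 23 → [8, 7, 1, 0, 0, 8, 15, 23]
lst[0]+lst[-1] = 8+23 = 31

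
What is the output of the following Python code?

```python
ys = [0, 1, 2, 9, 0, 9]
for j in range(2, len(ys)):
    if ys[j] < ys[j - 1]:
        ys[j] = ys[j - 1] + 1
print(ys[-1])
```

11

j=2: 2>=1, unchanged → [0, 1, 2, 9, 0, 9]
j=3: 9>=2, unchanged → [0, 1, 2, 9, 0, 9]
j=4: 0<9, ys[4] = 9+1 = 10 → [0, 1, 2, 9, 10, 9]
j=5: 9<10, ys[5] = 10+1 = 11 → [0, 1, 2, 9, 10, 11]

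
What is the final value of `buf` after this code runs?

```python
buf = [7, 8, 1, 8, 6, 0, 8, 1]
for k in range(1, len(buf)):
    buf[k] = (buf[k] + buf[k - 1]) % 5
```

[7, 0, 1, 4, 0, 0, 3, 4]

k=1: buf[1] = (8+7)%5 = 0 → [7, 0, 1, 8, 6, 0, 8, 1]
k=2: buf[2] = (1+0)%5 = 1 → [7, 0, 1, 8, 6, 0, 8, 1]
k=3: buf[3] = (8+1)%5 = 4 → [7, 0, 1, 4, 6, 0, 8, 1]
k=4: buf[4] = (6+4)%5 = 0 → [7, 0, 1, 4, 0, 0, 8, 1]
k=5: buf[5] = (0+0)%5 = 0 → [7, 0, 1, 4, 0, 0, 8, 1]
k=6: buf[6] = (8+0)%5 = 3 → [7, 0, 1, 4, 0, 0, 3, 1]
k=7: buf[7] = (1+3)%5 = 4 → [7, 0, 1, 4, 0, 0, 3, 4]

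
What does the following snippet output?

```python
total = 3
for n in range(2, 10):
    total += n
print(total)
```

n=2: total = 3+2 = 5
n=3: total = 5+3 = 8
n=4: total = 8+4 = 12
n=5: total = 12+5 = 17
n=6: total = 17+6 = 23
n=7: total = 23+7 = 30
n=8: total = 30+8 = 38
n=9: total = 38+9 = 47

47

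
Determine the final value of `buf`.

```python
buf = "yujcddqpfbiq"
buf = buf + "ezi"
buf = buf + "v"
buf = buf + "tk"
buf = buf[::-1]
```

+ 'ezi' → 'yujcddqpfbiqezi'
+ 'v' → 'yujcddqpfbiqeziv'
+ 'tk' → 'yujcddqpfbiqezivtk'
reverse → 'ktvizeqibfpqddcjuy'

'ktvizeqibfpqddcjuy'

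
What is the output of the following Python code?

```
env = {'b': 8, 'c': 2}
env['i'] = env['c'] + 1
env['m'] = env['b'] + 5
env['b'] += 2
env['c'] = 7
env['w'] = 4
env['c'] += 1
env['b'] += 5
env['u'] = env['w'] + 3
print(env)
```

{'b': 15, 'c': 8, 'i': 3, 'm': 13, 'w': 4, 'u': 7}

env['i'] = env['c']+1 = 3 → {'b': 8, 'c': 2, 'i': 3}
env['m'] = env['b']+5 = 13 → {'b': 8, 'c': 2, 'i': 3, 'm': 13}
env['b'] = 8+2 = 10 → {'b': 10, 'c': 2, 'i': 3, 'm': 13}
env['c'] = 7 → {'b': 10, 'c': 7, 'i': 3, 'm': 13}
env['w'] = 4 → {'b': 10, 'c': 7, 'i': 3, 'm': 13, 'w': 4}
env['c'] = 7+1 = 8 → {'b': 10, 'c': 8, 'i': 3, 'm': 13, 'w': 4}
env['b'] = 10+5 = 15 → {'b': 15, 'c': 8, 'i': 3, 'm': 13, 'w': 4}
env['u'] = env['w']+3 = 7 → {'b': 15, 'c': 8, 'i': 3, 'm': 13, 'w': 4, 'u': 7}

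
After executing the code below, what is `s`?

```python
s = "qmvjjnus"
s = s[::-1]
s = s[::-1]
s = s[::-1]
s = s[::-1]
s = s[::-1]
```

'sunjjvmq'

reverse → 'sunjjvmq'
reverse → 'qmvjjnus'
reverse → 'sunjjvmq'
reverse → 'qmvjjnus'
reverse → 'sunjjvmq'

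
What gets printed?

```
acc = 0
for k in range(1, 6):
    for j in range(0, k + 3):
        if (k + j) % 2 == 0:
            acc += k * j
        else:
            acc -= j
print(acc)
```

k=1,j=0: odd sum, acc = 0-0 = 0
k=1,j=1: even sum, acc = 0+1 = 1
k=1,j=2: odd sum, acc = 1-2 = -1
k=1,j=3: even sum, acc = (-1)+3 = 2
k=2,j=0: even sum, acc = 2+0 = 2
k=2,j=1: odd sum, acc = 2-1 = 1
k=2,j=2: even sum, acc = 1+4 = 5
k=2,j=3: odd sum, acc = 5-3 = 2
k=2,j=4: even sum, acc = 2+8 = 10
k=3,j=0: odd sum, acc = 10-0 = 10
k=3,j=1: even sum, acc = 10+3 = 13
k=3,j=2: odd sum, acc = 13-2 = 11
k=3,j=3: even sum, acc = 11+9 = 20
k=3,j=4: odd sum, acc = 20-4 = 16
k=3,j=5: even sum, acc = 16+15 = 31
k=4,j=0: even sum, acc = 31+0 = 31
k=4,j=1: odd sum, acc = 31-1 = 30
k=4,j=2: even sum, acc = 30+8 = 38
k=4,j=3: odd sum, acc = 38-3 = 35
k=4,j=4: even sum, acc = 35+16 = 51
k=4,j=5: odd sum, acc = 51-5 = 46
k=4,j=6: even sum, acc = 46+24 = 70
k=5,j=0: odd sum, acc = 70-0 = 70
k=5,j=1: even sum, acc = 70+5 = 75
k=5,j=2: odd sum, acc = 75-2 = 73
k=5,j=3: even sum, acc = 73+15 = 88
k=5,j=4: odd sum, acc = 88-4 = 84
k=5,j=5: even sum, acc = 84+25 = 109
k=5,j=6: odd sum, acc = 109-6 = 103
k=5,j=7: even sum, acc = 103+35 = 138

138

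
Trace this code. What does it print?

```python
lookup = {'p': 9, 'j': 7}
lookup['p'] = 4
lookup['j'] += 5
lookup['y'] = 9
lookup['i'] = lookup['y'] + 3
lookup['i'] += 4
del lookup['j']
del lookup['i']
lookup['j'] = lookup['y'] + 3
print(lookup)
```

lookup['p'] = 4 → {'p': 4, 'j': 7}
lookup['j'] = 7+5 = 12 → {'p': 4, 'j': 12}
lookup['y'] = 9 → {'p': 4, 'j': 12, 'y': 9}
lookup['i'] = lookup['y']+3 = 12 → {'p': 4, 'j': 12, 'y': 9, 'i': 12}
lookup['i'] = 12+4 = 16 → {'p': 4, 'j': 12, 'y': 9, 'i': 16}
del 'j' → {'p': 4, 'y': 9, 'i': 16}
del 'i' → {'p': 4, 'y': 9}
lookup['j'] = lookup['y']+3 = 12 → {'p': 4, 'y': 9, 'j': 12}

{'p': 4, 'y': 9, 'j': 12}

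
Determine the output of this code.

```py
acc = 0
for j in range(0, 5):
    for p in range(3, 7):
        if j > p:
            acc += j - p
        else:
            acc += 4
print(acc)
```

77

j=0,p=3: not 0>3, acc = 0+4 = 4
j=0,p=4: not 0>4, acc = 4+4 = 8
j=0,p=5: not 0>5, acc = 8+4 = 12
j=0,p=6: not 0>6, acc = 12+4 = 16
j=1,p=3: not 1>3, acc = 16+4 = 20
j=1,p=4: not 1>4, acc = 20+4 = 24
j=1,p=5: not 1>5, acc = 24+4 = 28
j=1,p=6: not 1>6, acc = 28+4 = 32
j=2,p=3: not 2>3, acc = 32+4 = 36
j=2,p=4: not 2>4, acc = 36+4 = 40
j=2,p=5: not 2>5, acc = 40+4 = 44
j=2,p=6: not 2>6, acc = 44+4 = 48
j=3,p=3: not 3>3, acc = 48+4 = 52
j=3,p=4: not 3>4, acc = 52+4 = 56
j=3,p=5: not 3>5, acc = 56+4 = 60
j=3,p=6: not 3>6, acc = 60+4 = 64
j=4,p=3: 4>3, acc = 64+1 = 65
j=4,p=4: not 4>4, acc = 65+4 = 69
j=4,p=5: not 4>5, acc = 69+4 = 73
j=4,p=6: not 4>6, acc = 73+4 = 77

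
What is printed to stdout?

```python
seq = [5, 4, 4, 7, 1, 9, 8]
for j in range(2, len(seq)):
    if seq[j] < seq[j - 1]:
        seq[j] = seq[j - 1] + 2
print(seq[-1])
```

11

j=2: 4>=4, unchanged → [5, 4, 4, 7, 1, 9, 8]
j=3: 7>=4, unchanged → [5, 4, 4, 7, 1, 9, 8]
j=4: 1<7, seq[4] = 7+2 = 9 → [5, 4, 4, 7, 9, 9, 8]
j=5: 9>=9, unchanged → [5, 4, 4, 7, 9, 9, 8]
j=6: 8<9, seq[6] = 9+2 = 11 → [5, 4, 4, 7, 9, 9, 11]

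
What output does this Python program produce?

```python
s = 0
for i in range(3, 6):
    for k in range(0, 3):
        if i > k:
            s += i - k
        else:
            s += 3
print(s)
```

i=3,k=0: 3>0, s = 0+3 = 3
i=3,k=1: 3>1, s = 3+2 = 5
i=3,k=2: 3>2, s = 5+1 = 6
i=4,k=0: 4>0, s = 6+4 = 10
i=4,k=1: 4>1, s = 10+3 = 13
i=4,k=2: 4>2, s = 13+2 = 15
i=5,k=0: 5>0, s = 15+5 = 20
i=5,k=1: 5>1, s = 20+4 = 24
i=5,k=2: 5>2, s = 24+3 = 27

27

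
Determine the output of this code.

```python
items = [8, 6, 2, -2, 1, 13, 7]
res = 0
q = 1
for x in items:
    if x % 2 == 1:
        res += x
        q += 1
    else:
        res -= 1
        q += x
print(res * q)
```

306

x=8: not odd, res = 0-1 = -1; q=9
x=6: not odd, res = (-1)-1 = -2; q=15
x=2: not odd, res = (-2)-1 = -3; q=17
x=-2: not odd, res = (-3)-1 = -4; q=15
x=1: odd, res = (-4)+1 = -3; q=16
x=13: odd, res = (-3)+13 = 10; q=17
x=7: odd, res = 10+7 = 17; q=18
res*q = 17*18 = 306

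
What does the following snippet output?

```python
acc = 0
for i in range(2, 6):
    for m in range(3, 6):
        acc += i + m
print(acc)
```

90

i=2,m=3: acc = 0+5 = 5
i=2,m=4: acc = 5+6 = 11
i=2,m=5: acc = 11+7 = 18
i=3,m=3: acc = 18+6 = 24
i=3,m=4: acc = 24+7 = 31
i=3,m=5: acc = 31+8 = 39
i=4,m=3: acc = 39+7 = 46
i=4,m=4: acc = 46+8 = 54
i=4,m=5: acc = 54+9 = 63
i=5,m=3: acc = 63+8 = 71
i=5,m=4: acc = 71+9 = 80
i=5,m=5: acc = 80+10 = 90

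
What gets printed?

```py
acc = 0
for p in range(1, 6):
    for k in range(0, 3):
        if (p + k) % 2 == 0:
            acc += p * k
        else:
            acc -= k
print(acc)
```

p=1,k=0: odd sum, acc = 0-0 = 0
p=1,k=1: even sum, acc = 0+1 = 1
p=1,k=2: odd sum, acc = 1-2 = -1
p=2,k=0: even sum, acc = (-1)+0 = -1
p=2,k=1: odd sum, acc = (-1)-1 = -2
p=2,k=2: even sum, acc = (-2)+4 = 2
p=3,k=0: odd sum, acc = 2-0 = 2
p=3,k=1: even sum, acc = 2+3 = 5
p=3,k=2: odd sum, acc = 5-2 = 3
p=4,k=0: even sum, acc = 3+0 = 3
p=4,k=1: odd sum, acc = 3-1 = 2
p=4,k=2: even sum, acc = 2+8 = 10
p=5,k=0: odd sum, acc = 10-0 = 10
p=5,k=1: even sum, acc = 10+5 = 15
p=5,k=2: odd sum, acc = 15-2 = 13

13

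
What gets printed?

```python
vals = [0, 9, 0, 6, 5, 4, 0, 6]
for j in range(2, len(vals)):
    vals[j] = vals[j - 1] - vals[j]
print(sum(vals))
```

-5

j=2: vals[2] = 9-0 = 9 → [0, 9, 9, 6, 5, 4, 0, 6]
j=3: vals[3] = 9-6 = 3 → [0, 9, 9, 3, 5, 4, 0, 6]
j=4: vals[4] = 3-5 = -2 → [0, 9, 9, 3, -2, 4, 0, 6]
j=5: vals[5] = (-2)-4 = -6 → [0, 9, 9, 3, -2, -6, 0, 6]
j=6: vals[6] = (-6)-0 = -6 → [0, 9, 9, 3, -2, -6, -6, 6]
j=7: vals[7] = (-6)-6 = -12 → [0, 9, 9, 3, -2, -6, -6, -12]
sum = -5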